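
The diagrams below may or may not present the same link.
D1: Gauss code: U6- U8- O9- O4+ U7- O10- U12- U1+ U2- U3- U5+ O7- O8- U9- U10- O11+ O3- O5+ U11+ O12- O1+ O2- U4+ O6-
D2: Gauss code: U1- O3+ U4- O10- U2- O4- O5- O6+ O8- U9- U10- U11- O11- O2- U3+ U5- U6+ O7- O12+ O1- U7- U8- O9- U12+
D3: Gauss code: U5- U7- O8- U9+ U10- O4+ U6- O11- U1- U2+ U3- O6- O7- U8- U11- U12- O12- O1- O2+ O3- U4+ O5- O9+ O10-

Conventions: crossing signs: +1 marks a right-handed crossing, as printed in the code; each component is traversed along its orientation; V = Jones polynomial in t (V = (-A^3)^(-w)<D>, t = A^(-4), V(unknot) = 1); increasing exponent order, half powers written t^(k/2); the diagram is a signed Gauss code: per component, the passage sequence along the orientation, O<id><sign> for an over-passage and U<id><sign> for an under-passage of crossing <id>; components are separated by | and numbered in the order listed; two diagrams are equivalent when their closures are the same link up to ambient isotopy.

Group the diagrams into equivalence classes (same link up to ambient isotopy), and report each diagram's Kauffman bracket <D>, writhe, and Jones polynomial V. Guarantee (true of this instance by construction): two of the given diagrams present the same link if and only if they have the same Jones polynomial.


grouping into links: {D1, D2, D3}
V(D1) = -t^-6 + t^-5 - t^-4 + 2t^-3 - t^-2 + t^-1  (w -4, c 12, <D> = A^-8 - A^-4 + 2 - A^4 + A^8 - A^12)
V(D2) = -t^-6 + t^-5 - t^-4 + 2t^-3 - t^-2 + t^-1  [12 crossings, <D> = A^-14 - A^-10 + 2A^-6 - A^-2 + A^2 - A^6, w = -6]
V(D3) = -t^-6 + t^-5 - t^-4 + 2t^-3 - t^-2 + t^-1  (w -6, c 12, <D> = A^-14 - A^-10 + 2A^-6 - A^-2 + A^2 - A^6)
key observation: all 3 diagrams share one V(t), hence one class


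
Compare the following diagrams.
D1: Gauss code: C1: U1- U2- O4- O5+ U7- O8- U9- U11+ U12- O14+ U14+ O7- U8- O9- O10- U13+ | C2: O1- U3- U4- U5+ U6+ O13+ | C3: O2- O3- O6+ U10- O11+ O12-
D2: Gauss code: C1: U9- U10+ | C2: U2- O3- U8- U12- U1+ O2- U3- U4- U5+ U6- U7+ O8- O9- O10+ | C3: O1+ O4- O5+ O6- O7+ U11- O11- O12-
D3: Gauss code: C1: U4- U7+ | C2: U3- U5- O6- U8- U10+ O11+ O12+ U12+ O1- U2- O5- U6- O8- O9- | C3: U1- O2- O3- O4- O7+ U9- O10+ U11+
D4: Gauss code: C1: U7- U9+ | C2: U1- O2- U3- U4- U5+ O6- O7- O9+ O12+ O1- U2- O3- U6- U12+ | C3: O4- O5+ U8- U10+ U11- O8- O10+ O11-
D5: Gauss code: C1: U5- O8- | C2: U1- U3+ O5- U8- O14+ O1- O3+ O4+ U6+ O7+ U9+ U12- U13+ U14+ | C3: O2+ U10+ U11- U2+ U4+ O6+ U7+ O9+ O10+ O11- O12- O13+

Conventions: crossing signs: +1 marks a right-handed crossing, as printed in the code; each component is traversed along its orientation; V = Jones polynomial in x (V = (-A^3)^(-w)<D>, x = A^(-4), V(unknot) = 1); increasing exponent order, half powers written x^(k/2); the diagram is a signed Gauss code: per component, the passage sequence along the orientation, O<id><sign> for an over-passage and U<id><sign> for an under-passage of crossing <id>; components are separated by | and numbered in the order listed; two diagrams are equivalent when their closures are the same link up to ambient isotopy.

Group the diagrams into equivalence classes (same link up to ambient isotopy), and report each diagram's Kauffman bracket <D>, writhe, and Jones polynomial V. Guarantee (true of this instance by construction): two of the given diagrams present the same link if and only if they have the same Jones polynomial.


classes: {D1, D3} | {D2, D4} | {D5}
V(D1) = -x^-7 + x^-4 + 2x^-3 + x^-2 + x^-1  [14 crossings, <D> = A^-8 + A^-4 + 2 + A^4 - A^16, w = -4]
V(D2) = -x^-5 - x^-4 + x^-3 + 2x^-2 + 2x^-1 + 1  (w -4, c 12, <D> = A^-12 + 2A^-8 + 2A^-4 + 1 - A^4 - A^8)
V(D3) = -x^-7 + x^-4 + 2x^-3 + x^-2 + x^-1  [12 crossings, <D> = A^-8 + A^-4 + 2 + A^4 - A^16, w = -4]
V(D4) = -x^-5 - x^-4 + x^-3 + 2x^-2 + 2x^-1 + 1  [12 crossings, <D> = A^-12 + 2A^-8 + 2A^-4 + 1 - A^4 - A^8, w = -4]
D5 (bracket A^-8 - A^-4 + 2 - A^4 + 2A^8 + A^16; 14 crossings at w = +4): V = x^-1 + 2x - x^2 + 2x^3 - x^4 + x^5
note: 3 classes among 5 diagrams; unequal V(x) rules out equality


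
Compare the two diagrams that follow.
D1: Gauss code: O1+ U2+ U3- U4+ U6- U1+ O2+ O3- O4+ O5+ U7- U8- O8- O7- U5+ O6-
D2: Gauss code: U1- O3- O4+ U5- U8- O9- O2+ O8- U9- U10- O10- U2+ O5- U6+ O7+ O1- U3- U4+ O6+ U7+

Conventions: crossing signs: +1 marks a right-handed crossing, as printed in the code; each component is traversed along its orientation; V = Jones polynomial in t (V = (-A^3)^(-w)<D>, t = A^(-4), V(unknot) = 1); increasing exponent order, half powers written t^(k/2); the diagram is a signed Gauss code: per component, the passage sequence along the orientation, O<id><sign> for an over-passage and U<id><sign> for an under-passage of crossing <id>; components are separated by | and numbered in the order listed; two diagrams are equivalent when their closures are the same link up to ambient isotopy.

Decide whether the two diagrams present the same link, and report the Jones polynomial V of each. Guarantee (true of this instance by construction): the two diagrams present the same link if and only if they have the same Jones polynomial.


same link: yes
V(D1) = 1  [8 crossings, <D> = 1, w = 0]
V(D2) = 1  [10 crossings, <D> = A^-6, w = -2]
insight: all 2 diagrams share one V(t), hence one class


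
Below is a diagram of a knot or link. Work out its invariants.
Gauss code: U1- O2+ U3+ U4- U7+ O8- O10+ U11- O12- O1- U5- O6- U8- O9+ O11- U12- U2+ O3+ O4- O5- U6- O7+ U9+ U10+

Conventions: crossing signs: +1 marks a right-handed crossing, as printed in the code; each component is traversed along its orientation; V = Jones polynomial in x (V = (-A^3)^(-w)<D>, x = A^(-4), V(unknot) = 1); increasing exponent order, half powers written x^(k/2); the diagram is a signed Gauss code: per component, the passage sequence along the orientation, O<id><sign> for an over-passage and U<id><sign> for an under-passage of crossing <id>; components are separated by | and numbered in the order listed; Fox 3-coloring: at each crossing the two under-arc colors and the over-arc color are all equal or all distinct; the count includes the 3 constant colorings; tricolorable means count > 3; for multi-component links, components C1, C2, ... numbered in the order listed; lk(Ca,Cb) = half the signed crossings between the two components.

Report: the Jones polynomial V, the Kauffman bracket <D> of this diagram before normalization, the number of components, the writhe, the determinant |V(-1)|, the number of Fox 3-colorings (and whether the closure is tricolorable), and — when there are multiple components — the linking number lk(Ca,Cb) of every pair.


V = -x^-6 + 2x^-5 - 4x^-4 + 5x^-3 - 4x^-2 + 5x^-1 - 3 + 2x - x^2
<D> = -A^-14 + 2A^-10 - 3A^-6 + 5A^-2 - 4A^2 + 5A^6 - 4A^10 + 2A^14 - A^18 (w = -2)
1 component over 12 crossings, w = -2
9 Fox colorings among 3^12, |V(-1)| = 27: tricolorable
why: w = -2 (over 12 crossings) is diagram-only; (-A^3)^(2) removes it from V


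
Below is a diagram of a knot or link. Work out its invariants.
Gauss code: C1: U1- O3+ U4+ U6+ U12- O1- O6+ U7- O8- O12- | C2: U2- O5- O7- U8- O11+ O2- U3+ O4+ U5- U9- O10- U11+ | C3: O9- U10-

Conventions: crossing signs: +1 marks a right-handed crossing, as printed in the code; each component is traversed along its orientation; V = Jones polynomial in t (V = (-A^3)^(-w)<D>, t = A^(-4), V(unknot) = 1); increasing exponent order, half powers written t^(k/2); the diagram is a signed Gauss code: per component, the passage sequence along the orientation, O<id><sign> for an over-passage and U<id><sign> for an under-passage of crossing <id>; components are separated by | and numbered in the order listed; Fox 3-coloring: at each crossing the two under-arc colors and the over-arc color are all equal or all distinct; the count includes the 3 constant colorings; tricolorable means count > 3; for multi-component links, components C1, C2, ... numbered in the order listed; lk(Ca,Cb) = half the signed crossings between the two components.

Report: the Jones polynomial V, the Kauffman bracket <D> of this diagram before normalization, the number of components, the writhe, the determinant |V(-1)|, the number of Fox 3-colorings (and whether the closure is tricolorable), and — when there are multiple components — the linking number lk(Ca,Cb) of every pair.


V(t) = -t^-6 + 2t^-5 - 2t^-4 + 4t^-3 - 2t^-2 + 3t^-1 - 1 + t
bracket: A^-16 - A^-12 + 3A^-8 - 2A^-4 + 4 - 2A^4 + 2A^8 - A^12, w = -4
3 components, writhe -4, over 12 crossings
lk(C1,C2) = 0
linking number lk(C1,C3) = 0
lk(C2,C3): -1
det 16, colorings 3 of 3^12 — not tricolorable
observation: |V(-1)| = 16: so not tricolorable, since 3 does not divide 16


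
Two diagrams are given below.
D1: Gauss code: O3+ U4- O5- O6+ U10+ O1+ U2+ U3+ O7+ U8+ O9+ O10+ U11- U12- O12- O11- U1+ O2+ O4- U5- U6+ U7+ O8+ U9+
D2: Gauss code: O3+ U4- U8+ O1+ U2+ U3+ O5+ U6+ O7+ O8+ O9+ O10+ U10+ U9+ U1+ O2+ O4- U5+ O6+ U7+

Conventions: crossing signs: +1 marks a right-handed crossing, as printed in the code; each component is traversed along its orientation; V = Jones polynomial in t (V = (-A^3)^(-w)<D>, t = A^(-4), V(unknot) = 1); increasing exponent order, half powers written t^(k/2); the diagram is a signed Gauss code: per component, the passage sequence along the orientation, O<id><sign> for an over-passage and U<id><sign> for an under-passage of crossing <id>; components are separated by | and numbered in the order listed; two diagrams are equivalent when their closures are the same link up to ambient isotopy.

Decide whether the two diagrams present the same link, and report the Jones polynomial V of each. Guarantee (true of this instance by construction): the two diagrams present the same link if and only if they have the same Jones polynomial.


equivalent: yes
D1 (bracket -A^-24 + 2A^-20 - 3A^-16 + 3A^-12 - 3A^-8 + 3A^-4 - 1 + A^4; 12 crossings at w = +4): V = t^2 - t^3 + 3t^4 - 3t^5 + 3t^6 - 3t^7 + 2t^8 - t^9
D2 (bracket -A^-12 + 2A^-8 - 3A^-4 + 3 - 3A^4 + 3A^8 - A^12 + A^16; 10 crossings at w = +8): V = t^2 - t^3 + 3t^4 - 3t^5 + 3t^6 - 3t^7 + 2t^8 - t^9
key observation: Reidemeister moves carry D1 (12 crossings) to D2 (10)


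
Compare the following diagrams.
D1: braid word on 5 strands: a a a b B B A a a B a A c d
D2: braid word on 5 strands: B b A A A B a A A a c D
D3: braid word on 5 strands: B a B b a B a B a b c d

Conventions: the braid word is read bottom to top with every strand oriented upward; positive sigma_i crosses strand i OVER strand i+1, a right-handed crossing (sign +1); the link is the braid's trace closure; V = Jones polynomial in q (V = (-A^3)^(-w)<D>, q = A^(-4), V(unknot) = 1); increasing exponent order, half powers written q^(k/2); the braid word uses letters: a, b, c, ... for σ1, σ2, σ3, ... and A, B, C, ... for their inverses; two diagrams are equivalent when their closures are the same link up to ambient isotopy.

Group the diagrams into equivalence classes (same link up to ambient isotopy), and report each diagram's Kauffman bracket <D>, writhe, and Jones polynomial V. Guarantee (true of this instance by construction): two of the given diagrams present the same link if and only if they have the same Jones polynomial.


grouping into links: {D1, D3} | {D2}
V(D1) = q^-1 - 1 + 2q - 2q^2 + 2q^3 - 2q^4 + q^5  (w +4, c 14, <D> = A^-8 - 2A^-4 + 2 - 2A^4 + 2A^8 - A^12 + A^16)
V(D2) = -q^-4 + q^-3 + q^-1  (w -4, c 12, <D> = A^-8 + 1 - A^4)
V(D3) = q^-1 - 1 + 2q - 2q^2 + 2q^3 - 2q^4 + q^5  [12 crossings, <D> = A^-8 - 2A^-4 + 2 - 2A^4 + 2A^8 - A^12 + A^16, w = +4]
why: V(q) takes 2 values over 3 diagrams, fixing the grouping


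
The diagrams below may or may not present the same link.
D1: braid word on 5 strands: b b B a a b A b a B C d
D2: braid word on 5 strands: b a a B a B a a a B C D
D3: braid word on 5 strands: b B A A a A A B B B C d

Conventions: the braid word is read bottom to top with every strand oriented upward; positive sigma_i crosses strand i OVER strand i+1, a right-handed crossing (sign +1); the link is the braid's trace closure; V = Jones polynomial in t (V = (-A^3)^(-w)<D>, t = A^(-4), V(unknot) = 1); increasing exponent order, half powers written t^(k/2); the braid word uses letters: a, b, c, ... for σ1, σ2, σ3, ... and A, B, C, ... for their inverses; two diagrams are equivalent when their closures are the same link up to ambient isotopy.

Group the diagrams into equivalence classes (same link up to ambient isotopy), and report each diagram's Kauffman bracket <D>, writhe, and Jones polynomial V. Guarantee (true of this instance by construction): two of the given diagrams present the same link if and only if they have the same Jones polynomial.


equivalence classes: {D1} | {D2} | {D3}
D1 (bracket -A^-12 + A^-8 - A^-4 + 2 - A^4 + A^8; 12 crossings at w = +4): V = t - t^2 + 2t^3 - t^4 + t^5 - t^6
D2 (bracket A^-26 - 2A^-22 + 2A^-18 - 3A^-14 + 3A^-10 - 2A^-6 + 2A^-2 - A^2 + A^6; 12 crossings at w = +2): V = 1 - t + 2t^2 - 2t^3 + 3t^4 - 3t^5 + 2t^6 - 2t^7 + t^8
D3 (bracket A^-10 + 2A^-2 - 2A^2 + A^6 - 2A^10 + A^14; 12 crossings at w = -6): V = t^-8 - 2t^-7 + t^-6 - 2t^-5 + 2t^-4 + t^-2
key observation: 3 classes among 3 diagrams; unequal V(t) rules out equality


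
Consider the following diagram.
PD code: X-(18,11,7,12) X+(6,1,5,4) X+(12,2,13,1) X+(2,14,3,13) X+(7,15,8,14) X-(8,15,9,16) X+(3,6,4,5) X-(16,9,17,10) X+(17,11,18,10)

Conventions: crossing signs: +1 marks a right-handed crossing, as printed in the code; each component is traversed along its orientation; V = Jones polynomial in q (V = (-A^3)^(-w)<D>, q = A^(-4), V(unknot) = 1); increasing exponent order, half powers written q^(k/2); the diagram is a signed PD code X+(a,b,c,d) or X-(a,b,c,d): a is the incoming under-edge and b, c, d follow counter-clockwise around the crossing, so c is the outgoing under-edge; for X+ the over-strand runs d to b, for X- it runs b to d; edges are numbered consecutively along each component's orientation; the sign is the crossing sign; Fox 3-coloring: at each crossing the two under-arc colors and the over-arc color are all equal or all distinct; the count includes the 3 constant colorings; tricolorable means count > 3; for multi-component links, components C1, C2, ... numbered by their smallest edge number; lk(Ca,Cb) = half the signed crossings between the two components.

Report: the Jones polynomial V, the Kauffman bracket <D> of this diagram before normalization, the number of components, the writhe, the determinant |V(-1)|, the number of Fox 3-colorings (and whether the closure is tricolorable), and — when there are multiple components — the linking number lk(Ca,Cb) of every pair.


V(q) = q + 2q^3 + q^5
bracket: -A^-11 - 2A^-3 - A^5, w = +3
3 components, writhe +3, over 9 crossings
lk(C1,C2) = +1
linking number lk(C1,C3) = +1
lk(C2,C3): 0
det 4, colorings 3 of 3^9 — not tricolorable
observation: the span of V is 4, within the link bound 9 + 3 - 1


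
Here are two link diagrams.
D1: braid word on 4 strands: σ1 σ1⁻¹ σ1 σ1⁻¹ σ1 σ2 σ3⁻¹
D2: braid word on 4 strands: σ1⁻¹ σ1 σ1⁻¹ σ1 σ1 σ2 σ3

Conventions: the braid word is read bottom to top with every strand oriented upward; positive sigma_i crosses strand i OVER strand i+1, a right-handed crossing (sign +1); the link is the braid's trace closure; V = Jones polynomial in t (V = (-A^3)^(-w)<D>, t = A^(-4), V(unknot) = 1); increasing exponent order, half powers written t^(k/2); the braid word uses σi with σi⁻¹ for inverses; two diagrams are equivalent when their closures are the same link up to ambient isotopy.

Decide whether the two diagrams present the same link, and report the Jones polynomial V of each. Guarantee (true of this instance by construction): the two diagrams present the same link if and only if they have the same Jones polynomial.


equivalent: yes
D1 (bracket -A^3; 7 crossings at w = +1): V = 1
V(D2) = 1  [7 crossings, <D> = -A^9, w = +3]
observation: one V(t) for all 2 diagrams — one class (guaranteed)


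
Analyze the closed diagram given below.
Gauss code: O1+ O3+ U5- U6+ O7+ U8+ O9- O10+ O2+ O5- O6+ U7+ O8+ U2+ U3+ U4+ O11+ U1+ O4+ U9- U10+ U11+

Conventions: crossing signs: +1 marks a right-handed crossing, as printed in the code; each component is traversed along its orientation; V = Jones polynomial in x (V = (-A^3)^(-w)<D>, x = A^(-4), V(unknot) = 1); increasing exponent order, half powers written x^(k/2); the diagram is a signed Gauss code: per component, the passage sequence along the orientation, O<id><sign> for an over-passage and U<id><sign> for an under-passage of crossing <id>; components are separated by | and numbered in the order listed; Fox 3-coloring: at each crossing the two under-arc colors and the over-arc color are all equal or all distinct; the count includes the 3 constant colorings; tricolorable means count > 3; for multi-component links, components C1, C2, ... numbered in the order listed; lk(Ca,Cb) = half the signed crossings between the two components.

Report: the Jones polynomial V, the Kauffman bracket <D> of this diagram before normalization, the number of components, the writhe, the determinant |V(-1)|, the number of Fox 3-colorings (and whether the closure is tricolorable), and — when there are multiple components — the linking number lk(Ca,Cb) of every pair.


Jones polynomial: V(x) = x^2 + 2x^4 - 2x^5 + x^6 - 2x^7 + x^8
<D> = -A^-11 + 2A^-7 - A^-3 + 2A - 2A^5 - A^13; writhe +7
components 1, writhe +7 (11 crossings)
3-colorings: 27 of 3^11, det 9 — tricolorable
note: w = +7 (over 11 crossings) is diagram-only; (-A^3)^(-7) removes it from V


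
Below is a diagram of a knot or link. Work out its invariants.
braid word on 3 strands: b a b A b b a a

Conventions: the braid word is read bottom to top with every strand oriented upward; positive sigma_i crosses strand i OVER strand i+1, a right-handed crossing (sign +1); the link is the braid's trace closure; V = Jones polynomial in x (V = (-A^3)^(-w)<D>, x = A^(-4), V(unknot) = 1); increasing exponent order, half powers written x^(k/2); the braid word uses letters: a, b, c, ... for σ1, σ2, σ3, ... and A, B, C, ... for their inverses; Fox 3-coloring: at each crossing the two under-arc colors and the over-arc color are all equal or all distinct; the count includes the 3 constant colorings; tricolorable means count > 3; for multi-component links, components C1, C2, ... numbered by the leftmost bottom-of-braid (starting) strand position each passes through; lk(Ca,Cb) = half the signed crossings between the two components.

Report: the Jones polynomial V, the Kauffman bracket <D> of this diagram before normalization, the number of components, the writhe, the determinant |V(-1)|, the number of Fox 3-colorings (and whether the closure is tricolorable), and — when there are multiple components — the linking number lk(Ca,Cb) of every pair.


V(x) = x^2 + 2x^4 - 2x^5 + x^6 - 2x^7 + x^8
bracket: A^-14 - 2A^-10 + A^-6 - 2A^-2 + 2A^2 + A^10, w = +6
1 component, writhe +6, over 8 crossings
det 9, colorings 27 of 3^8 — tricolorable
observation: V spans 6 powers of x: at least 6 crossings in any diagram


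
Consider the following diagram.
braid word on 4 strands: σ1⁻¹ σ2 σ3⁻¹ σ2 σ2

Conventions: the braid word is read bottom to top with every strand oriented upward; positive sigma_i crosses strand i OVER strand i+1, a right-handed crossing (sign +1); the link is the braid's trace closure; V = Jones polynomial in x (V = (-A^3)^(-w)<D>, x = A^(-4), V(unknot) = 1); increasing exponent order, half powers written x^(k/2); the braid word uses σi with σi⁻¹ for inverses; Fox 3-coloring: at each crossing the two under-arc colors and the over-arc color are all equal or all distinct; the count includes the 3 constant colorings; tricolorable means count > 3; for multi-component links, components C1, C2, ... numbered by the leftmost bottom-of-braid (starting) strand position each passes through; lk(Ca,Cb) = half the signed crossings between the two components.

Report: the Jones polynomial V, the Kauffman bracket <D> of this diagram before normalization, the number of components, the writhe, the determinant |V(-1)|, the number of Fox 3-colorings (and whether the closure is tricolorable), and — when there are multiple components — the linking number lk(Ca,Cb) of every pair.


Jones polynomial: V(x) = x + x^3 - x^4
<D> = A^-13 - A^-9 - A^-1; writhe +1
components 1, writhe +1 (5 crossings)
3-colorings: 9 of 3^5, det 3 — tricolorable
note: w = +1 shifts under R1 moves; the (-A^3)^(-1) factor cancels that in V


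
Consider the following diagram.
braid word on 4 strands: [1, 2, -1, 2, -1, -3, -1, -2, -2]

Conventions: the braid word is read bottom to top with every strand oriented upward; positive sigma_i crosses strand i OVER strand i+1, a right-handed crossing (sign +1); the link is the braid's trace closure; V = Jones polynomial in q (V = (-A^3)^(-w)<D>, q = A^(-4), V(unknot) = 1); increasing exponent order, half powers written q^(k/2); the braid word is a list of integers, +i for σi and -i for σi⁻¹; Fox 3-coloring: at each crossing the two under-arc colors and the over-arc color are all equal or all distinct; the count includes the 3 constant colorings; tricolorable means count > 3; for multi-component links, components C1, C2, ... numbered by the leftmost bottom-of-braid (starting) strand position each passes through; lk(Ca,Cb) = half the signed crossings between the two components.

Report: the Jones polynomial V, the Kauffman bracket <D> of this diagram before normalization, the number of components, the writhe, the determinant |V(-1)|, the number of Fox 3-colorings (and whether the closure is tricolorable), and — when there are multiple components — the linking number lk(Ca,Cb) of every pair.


V(q) = q^-5 - 2q^-4 + 2q^-3 - 2q^-2 + 2q^-1 - 1 + q
bracket: -A^-13 + A^-9 - 2A^-5 + 2A^-1 - 2A^3 + 2A^7 - A^11, w = -3
1 component, writhe -3, over 9 crossings
det 11, colorings 3 of 3^9 — not tricolorable
observation: the span of V is 6, forcing >= 6 crossings in any diagram


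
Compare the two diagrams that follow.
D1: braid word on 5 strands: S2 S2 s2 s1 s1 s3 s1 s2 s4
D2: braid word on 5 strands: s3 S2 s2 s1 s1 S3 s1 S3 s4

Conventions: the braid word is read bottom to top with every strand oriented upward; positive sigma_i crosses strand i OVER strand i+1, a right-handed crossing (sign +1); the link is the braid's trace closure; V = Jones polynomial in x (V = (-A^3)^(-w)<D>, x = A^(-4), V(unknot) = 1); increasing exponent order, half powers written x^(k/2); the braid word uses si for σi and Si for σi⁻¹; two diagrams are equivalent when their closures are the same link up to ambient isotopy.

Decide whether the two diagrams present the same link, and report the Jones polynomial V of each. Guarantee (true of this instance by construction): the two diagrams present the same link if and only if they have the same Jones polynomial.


same link: yes
V(D1) = -x^(1/2) - x^(3/2) - x^(5/2) + x^(9/2)  [9 crossings, <D> = -A^-3 + A^5 + A^9 + A^13, w = +5]
D2 (bracket -A^-9 + A^-1 + A^3 + A^7; 9 crossings at w = +3): V = -x^(1/2) - x^(3/2) - x^(5/2) + x^(9/2)
note: Markov moves rewrite D1 (9 crossings) into D2 (9)


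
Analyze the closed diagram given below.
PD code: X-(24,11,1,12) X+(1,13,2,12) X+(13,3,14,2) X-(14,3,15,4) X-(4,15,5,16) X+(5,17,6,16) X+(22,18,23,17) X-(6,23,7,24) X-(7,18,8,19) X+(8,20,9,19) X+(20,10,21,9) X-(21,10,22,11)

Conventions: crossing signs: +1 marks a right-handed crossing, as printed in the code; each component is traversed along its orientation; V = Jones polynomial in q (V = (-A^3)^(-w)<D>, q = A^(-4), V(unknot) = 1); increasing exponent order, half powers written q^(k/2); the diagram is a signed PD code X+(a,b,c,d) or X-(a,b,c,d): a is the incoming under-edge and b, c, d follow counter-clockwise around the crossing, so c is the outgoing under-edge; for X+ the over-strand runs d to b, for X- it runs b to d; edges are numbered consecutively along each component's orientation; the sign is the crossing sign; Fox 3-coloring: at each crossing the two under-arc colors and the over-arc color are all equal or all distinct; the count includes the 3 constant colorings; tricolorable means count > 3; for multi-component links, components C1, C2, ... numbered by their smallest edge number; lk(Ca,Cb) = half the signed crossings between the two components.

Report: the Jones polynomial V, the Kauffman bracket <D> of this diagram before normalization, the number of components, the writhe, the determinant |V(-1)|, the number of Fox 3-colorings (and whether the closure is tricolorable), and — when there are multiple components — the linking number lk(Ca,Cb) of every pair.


V = 1
<D> = 1 (w = 0)
1 component over 12 crossings, w = 0
3 Fox colorings among 3^12, |V(-1)| = 1: not tricolorable
why: det 1 = |V(-1)|; not divisible by 3, so not tricolorable


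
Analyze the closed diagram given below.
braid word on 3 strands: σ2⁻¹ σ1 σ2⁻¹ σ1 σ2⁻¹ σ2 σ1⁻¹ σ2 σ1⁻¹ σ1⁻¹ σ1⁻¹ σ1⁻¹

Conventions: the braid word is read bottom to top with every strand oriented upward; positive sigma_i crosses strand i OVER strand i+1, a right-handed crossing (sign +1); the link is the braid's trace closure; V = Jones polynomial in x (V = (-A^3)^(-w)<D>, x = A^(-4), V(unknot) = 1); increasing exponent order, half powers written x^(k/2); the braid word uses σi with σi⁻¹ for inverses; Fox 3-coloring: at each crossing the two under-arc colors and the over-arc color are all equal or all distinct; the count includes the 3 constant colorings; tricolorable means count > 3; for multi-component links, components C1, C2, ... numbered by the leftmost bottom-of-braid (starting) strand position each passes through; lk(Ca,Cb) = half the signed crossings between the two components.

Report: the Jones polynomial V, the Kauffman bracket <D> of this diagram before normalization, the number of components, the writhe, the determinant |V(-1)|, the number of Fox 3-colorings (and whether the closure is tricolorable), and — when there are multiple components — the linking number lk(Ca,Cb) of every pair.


V(x) = -x^-4 + x^-3 + x^-1
bracket: A^-8 + 1 - A^4, w = -4
1 component, writhe -4, over 12 crossings
det 3, colorings 9 of 3^12 — tricolorable
observation: V spans 3 powers of x: at least 3 crossings in any diagram


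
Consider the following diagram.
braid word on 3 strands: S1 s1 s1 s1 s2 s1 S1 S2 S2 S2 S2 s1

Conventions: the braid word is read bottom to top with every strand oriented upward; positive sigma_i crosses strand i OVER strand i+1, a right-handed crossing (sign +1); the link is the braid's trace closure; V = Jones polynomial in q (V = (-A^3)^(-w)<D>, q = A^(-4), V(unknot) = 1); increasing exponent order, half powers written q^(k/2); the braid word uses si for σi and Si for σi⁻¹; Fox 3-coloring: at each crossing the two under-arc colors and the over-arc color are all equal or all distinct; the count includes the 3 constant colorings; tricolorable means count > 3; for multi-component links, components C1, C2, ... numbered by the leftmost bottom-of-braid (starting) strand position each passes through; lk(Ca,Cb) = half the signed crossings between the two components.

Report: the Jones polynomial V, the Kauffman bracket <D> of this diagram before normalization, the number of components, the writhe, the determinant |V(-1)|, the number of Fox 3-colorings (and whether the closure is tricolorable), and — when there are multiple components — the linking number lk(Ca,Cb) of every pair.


V(q) = -q^-3 + q^-2 - q^-1 + 3 - q + q^2 - q^3
bracket: -A^-12 + A^-8 - A^-4 + 3 - A^4 + A^8 - A^12, w = 0
1 component, writhe 0, over 12 crossings
det 9, colorings 27 of 3^12 — tricolorable
observation: w = 0 shifts under R1 moves; the (-A^3)^(0) factor cancels that in V


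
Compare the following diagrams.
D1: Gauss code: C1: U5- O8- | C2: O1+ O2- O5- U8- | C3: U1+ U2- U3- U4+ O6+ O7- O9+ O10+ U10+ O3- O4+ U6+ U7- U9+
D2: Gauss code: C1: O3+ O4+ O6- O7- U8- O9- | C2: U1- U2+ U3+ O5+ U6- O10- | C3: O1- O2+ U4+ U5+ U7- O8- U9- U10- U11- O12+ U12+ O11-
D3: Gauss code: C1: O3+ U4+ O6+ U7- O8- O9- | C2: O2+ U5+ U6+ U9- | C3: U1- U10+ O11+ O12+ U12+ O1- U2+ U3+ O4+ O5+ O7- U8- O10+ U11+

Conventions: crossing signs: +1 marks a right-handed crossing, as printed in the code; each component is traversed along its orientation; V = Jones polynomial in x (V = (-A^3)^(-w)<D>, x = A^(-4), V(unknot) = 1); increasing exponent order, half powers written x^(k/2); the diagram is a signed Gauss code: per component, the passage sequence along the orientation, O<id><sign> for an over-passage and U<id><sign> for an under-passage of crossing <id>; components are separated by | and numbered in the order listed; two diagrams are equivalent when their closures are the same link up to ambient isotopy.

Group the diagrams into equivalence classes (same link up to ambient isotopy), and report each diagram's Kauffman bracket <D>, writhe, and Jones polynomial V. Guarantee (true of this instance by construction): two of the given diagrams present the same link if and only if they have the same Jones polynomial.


grouping into links: {D1, D2} | {D3}
V(D1) = x^-3 + x^-2 + x^-1 + 1  (w 0, c 10, <D> = 1 + A^4 + A^8 + A^12)
D2 (bracket A^-6 + A^-2 + A^2 + A^6; 12 crossings at w = -2): V = x^-3 + x^-2 + x^-1 + 1
D3 (bracket 1 + A^4 + A^8 + A^12; 12 crossings at w = +4): V = 1 + x + x^2 + x^3
why: 2 classes among 3 diagrams; unequal V(x) rules out equality


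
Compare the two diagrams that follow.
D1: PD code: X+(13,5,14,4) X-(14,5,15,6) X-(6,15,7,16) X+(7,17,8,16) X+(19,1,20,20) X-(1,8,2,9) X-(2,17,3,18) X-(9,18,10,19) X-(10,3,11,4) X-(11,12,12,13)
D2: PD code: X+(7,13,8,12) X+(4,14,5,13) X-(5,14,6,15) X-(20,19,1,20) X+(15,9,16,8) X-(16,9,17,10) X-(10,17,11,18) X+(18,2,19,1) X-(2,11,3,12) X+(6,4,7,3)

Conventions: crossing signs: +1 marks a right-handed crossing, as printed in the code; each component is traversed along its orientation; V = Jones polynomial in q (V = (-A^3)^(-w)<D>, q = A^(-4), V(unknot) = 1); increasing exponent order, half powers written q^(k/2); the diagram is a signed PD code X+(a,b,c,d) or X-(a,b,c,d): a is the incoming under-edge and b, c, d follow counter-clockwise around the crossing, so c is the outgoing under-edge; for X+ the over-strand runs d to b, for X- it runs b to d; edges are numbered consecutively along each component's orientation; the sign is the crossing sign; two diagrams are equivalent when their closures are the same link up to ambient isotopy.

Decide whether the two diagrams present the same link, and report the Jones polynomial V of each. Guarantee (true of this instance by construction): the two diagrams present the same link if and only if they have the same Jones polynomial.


same link: no
V(D1) = -q^-4 + q^-3 + q^-1  [10 crossings, <D> = A^-8 + 1 - A^4, w = -4]
V(D2) = 1  (w 0, c 10, <D> = 1)
note: 2 classes among 2 diagrams; unequal V(q) rules out equality


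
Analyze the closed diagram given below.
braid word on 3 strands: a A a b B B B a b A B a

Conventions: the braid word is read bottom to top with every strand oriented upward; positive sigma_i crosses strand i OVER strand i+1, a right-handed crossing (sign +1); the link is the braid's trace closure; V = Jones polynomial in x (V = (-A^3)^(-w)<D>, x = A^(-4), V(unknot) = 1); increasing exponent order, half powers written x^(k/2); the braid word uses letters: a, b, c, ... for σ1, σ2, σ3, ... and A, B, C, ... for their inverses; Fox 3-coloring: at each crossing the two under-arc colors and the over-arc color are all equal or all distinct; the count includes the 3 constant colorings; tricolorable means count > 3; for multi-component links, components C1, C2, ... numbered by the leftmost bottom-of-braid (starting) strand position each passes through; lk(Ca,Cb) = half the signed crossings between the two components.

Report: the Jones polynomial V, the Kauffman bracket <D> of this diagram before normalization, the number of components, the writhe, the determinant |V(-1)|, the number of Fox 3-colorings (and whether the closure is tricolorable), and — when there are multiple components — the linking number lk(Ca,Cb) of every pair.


V(x) = -x^-3 + x^-2 - x^-1 + 3 - x + x^2 - x^3
bracket: -A^-12 + A^-8 - A^-4 + 3 - A^4 + A^8 - A^12, w = 0
1 component, writhe 0, over 12 crossings
det 9, colorings 27 of 3^12 — tricolorable
observation: w = 0 (over 12 crossings) is diagram-only; (-A^3)^(0) removes it from V


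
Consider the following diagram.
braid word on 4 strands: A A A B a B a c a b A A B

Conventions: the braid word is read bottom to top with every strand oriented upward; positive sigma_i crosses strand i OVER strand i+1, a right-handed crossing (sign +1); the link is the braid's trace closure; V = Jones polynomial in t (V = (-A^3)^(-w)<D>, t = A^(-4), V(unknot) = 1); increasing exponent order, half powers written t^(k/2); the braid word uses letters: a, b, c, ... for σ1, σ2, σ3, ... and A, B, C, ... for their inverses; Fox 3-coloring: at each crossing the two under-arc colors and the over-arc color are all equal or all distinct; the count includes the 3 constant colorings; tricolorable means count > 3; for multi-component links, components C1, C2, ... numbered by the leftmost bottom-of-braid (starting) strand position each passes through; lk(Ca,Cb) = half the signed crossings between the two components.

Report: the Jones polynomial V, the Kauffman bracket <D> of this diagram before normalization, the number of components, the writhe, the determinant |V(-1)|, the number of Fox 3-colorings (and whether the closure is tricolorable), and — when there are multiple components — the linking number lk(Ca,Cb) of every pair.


Jones polynomial: V(t) = t^-7 - 2t^-6 + 2t^-5 - 3t^-4 + 3t^-3 - 2t^-2 + 2t^-1
<D> = -2A^-5 + 2A^-1 - 3A^3 + 3A^7 - 2A^11 + 2A^15 - A^19; writhe -3
components 1, writhe -3 (13 crossings)
3-colorings: 9 of 3^13, det 15 — tricolorable
note: w = -3 shifts under R1 moves; the (-A^3)^(3) factor cancels that in V


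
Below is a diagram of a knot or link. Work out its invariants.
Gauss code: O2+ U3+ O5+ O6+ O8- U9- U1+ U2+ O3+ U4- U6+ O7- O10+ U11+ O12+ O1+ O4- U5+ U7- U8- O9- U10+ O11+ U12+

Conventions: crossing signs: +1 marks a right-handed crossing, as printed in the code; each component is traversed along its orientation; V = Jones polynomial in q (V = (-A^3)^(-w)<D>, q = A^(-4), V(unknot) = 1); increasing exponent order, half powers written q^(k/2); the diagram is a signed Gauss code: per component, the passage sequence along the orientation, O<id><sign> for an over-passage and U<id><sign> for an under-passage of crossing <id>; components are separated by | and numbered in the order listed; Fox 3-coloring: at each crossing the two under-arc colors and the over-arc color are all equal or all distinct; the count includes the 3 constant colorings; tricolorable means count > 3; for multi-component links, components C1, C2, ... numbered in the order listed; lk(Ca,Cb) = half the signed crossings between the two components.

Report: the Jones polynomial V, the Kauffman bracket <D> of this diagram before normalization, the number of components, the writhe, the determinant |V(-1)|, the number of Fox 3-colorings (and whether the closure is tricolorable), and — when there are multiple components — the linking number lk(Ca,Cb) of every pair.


V = 2q - 2q^2 + 3q^3 - 3q^4 + 2q^5 - 2q^6 + q^7
<D> = A^-16 - 2A^-12 + 2A^-8 - 3A^-4 + 3 - 2A^4 + 2A^8 (w = +4)
1 component over 12 crossings, w = +4
9 Fox colorings among 3^12, |V(-1)| = 15: tricolorable
why: w = +4 (over 12 crossings) is diagram-only; (-A^3)^(-4) removes it from V


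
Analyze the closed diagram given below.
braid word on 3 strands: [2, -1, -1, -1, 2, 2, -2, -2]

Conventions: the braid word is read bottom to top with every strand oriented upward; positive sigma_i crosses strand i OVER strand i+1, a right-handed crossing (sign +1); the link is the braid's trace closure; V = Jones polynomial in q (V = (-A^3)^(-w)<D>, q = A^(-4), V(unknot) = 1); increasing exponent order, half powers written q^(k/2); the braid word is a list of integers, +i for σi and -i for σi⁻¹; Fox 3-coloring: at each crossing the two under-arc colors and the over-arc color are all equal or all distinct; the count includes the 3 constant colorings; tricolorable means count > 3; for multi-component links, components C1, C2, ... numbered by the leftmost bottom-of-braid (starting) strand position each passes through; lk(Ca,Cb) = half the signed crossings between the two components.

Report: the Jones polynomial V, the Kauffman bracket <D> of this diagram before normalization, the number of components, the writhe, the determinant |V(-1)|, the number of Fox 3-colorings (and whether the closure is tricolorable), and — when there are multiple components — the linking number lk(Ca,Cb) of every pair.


Jones polynomial: V(q) = -q^-4 + q^-3 + q^-1
<D> = A^-2 + A^6 - A^10; writhe -2
components 1, writhe -2 (8 crossings)
3-colorings: 9 of 3^8, det 3 — tricolorable
note: the span of V is 3, forcing >= 3 crossings in any diagram


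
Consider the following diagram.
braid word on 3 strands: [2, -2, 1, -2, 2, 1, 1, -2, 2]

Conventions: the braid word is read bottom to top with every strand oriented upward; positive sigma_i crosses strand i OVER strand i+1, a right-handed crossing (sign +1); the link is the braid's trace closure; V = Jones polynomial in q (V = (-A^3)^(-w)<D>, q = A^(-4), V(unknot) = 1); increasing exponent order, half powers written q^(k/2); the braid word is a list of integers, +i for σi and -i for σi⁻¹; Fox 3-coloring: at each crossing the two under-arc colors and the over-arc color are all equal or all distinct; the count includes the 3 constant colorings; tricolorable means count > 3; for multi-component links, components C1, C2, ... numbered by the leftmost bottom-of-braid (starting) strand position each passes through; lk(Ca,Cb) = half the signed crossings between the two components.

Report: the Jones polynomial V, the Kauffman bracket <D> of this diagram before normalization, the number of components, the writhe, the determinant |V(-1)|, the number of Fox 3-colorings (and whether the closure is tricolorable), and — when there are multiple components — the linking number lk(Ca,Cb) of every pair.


V(q) = -q^(1/2) - q^(3/2) - q^(5/2) + q^(9/2)
bracket: -A^-9 + A^-1 + A^3 + A^7, w = +3
2 components, writhe +3, over 9 crossings
lk(C1,C2) = 0
det 0, colorings 27 of 3^9 — tricolorable
observation: the closure is a split union: T(2,3) and 1 far-away unknot


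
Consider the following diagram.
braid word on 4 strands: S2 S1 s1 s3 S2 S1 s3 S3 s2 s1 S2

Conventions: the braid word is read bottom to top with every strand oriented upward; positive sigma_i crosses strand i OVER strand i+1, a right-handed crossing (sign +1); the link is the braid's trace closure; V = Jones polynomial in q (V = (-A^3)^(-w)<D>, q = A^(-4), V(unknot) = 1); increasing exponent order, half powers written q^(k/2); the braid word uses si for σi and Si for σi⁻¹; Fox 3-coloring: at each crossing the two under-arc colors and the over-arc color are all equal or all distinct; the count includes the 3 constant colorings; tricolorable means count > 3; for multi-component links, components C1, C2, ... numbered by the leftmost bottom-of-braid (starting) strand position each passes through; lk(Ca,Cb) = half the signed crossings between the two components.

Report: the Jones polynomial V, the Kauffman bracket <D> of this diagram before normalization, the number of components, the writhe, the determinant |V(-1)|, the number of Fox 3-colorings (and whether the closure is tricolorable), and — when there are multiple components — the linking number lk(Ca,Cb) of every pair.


Jones polynomial: V(q) = -q^-4 + q^-3 + q^-1
<D> = -A - A^9 + A^13; writhe -1
components 1, writhe -1 (11 crossings)
3-colorings: 9 of 3^11, det 3 — tricolorable
note: |V(-1)| = 3: so tricolorable, since 3 divides 3


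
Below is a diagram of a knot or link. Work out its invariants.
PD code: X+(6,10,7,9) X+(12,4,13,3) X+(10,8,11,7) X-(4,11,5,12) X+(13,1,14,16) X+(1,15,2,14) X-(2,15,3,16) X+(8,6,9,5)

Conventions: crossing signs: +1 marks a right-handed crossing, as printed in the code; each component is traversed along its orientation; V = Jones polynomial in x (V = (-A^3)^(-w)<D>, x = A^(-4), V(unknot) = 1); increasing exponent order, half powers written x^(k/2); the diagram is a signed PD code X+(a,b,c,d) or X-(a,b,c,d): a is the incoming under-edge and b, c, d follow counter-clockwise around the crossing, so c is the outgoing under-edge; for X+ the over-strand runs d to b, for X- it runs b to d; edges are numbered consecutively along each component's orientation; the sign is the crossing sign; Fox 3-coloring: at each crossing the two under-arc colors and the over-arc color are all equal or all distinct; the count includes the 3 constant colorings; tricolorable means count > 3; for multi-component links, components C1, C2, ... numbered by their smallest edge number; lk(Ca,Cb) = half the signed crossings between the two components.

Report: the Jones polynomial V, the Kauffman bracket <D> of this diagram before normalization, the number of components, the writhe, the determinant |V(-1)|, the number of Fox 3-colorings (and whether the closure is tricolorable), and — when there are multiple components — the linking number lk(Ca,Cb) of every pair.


Jones polynomial: V(x) = x + x^3 - x^4
<D> = -A^-4 + 1 + A^8; writhe +4
components 1, writhe +4 (8 crossings)
3-colorings: 9 of 3^8, det 3 — tricolorable
note: det 3 = |V(-1)|; divisible by 3, so tricolorable
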